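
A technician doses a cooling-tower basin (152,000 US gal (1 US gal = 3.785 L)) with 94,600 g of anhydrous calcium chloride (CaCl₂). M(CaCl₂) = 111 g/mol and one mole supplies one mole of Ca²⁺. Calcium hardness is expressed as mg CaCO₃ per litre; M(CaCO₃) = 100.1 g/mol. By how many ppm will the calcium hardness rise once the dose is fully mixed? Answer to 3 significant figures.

148 ppm

Volume: 152,000 US gal × 3.785 L/gal = 575,320 L.
Moles of Ca²⁺: 94,600 g ÷ 111 g/mol = 852.3 mol.
As CaCO₃: 852.3 mol × 100.1 g/mol = 85,310 g.
Rise: 85,310 g / 575,320 L × 1000 = 148.3 mg/L.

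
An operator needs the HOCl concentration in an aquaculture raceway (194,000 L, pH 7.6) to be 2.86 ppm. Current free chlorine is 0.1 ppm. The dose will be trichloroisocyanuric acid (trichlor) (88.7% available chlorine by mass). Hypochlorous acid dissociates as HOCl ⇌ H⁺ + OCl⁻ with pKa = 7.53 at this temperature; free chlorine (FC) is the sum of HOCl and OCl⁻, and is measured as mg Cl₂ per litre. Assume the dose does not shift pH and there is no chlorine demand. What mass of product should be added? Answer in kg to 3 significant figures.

[OCl⁻]/[HOCl] = 10^(pH − pKa) = 10^(7.6 − 7.53) = 1.175; fraction as HOCl = 1/(1 + 1.175) = 0.4598.
Free chlorine required for 2.86 ppm HOCl: 2.86 / 0.4598 = 6.22 ppm.
FC to add: 6.22 − 0.1 = 6.12 mg/L as Cl₂.
Cl₂ equivalent: 6.12 mg/L × 194,000 L = 1187 g.
Product at 88.7% available Cl: 1187 / 0.887 = 1339 g.

1.34 kg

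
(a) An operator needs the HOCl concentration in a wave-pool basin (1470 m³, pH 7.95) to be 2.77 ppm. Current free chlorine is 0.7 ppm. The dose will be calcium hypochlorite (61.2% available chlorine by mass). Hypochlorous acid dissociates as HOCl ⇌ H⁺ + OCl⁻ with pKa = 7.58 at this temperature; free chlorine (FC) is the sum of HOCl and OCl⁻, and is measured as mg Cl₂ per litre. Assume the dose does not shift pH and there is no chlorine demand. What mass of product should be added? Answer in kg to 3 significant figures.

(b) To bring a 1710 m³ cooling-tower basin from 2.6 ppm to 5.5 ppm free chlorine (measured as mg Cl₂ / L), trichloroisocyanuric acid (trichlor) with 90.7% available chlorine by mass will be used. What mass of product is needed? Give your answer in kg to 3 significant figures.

(a) 20.6 kg; (b) 5.47 kg

(a) Volume: 1470 m³ = 1,470,000 L.
(a) [OCl⁻]/[HOCl] = 10^(pH − pKa) = 10^(7.95 − 7.58) = 2.344; fraction as HOCl = 1/(1 + 2.344) = 0.299.
(a) Free chlorine required for 2.77 ppm HOCl: 2.77 / 0.299 = 9.264 ppm.
(a) FC to add: 9.264 − 0.7 = 8.564 mg/L as Cl₂.
(a) Cl₂ equivalent: 8.564 mg/L × 1,470,000 L = 12,590 g.
(a) Product at 61.2% available Cl: 12,590 / 0.612 = 20,570 g.

(b) Volume: 1710 m³ = 1,710,000 L.
(b) Chlorine deficit: 5.5 − 2.6 = 2.9 ppm = 2.9 mg/L as Cl₂.
(b) Cl₂ equivalent needed: 2.9 mg/L × 1,710,000 L = 4,959,000 mg = 4959 g.
(b) Product at 90.7% available chlorine: 4959 / 0.907 = 5467 g.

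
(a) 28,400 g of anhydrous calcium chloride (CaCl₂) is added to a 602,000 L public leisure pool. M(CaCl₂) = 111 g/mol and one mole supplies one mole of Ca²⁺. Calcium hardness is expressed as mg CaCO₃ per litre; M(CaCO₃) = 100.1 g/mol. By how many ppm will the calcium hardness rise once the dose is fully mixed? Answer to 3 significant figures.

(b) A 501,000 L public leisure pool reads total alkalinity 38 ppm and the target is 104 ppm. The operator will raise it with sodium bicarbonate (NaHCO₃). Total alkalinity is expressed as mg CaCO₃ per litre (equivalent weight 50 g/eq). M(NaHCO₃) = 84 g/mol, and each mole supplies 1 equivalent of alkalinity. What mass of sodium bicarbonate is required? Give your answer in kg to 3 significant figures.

(a) 42.5 ppm; (b) 55.6 kg

(a) Moles of Ca²⁺: 28,400 g ÷ 111 g/mol = 255.9 mol.
(a) As CaCO₃: 255.9 mol × 100.1 g/mol = 25,610 g.
(a) Rise: 25,610 g / 602,000 L × 1000 = 42.54 mg/L.

(b) Alkalinity to add: (104 − 38) = 66 mg/L as CaCO₃ × 501,000 L = 33,070 g as CaCO₃.
(b) Equivalents: 33,070 g ÷ 50 g/eq = 661.3 eq.
(b) NaHCO₃ supplies 1 eq per mole → 661.3 mol.
(b) Mass: 661.3 mol × 84 g/mol = 55,550 g.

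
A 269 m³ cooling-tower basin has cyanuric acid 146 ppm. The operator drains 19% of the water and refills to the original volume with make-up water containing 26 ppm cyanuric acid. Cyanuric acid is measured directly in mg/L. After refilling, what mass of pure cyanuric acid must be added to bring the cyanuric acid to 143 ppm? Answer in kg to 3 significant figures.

Volume: 269 m³ = 269,000 L.
After draining 19% and refilling: 146 × 0.81 + 26 × 0.19 = 123.2 ppm.
Deficit to target: 143 − 123.2 = 19.8 mg/L.
Mass: 19.8 mg/L × 269,000 L = 5326 g cyanuric acid.

5.33 kg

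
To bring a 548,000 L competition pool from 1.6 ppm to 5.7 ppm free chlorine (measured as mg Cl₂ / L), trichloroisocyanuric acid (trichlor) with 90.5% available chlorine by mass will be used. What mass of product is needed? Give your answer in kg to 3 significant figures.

Chlorine deficit: 5.7 − 1.6 = 4.1 ppm = 4.1 mg/L as Cl₂.
Cl₂ equivalent needed: 4.1 mg/L × 548,000 L = 2,247,000 mg = 2247 g.
Product at 90.5% available chlorine: 2247 / 0.905 = 2483 g.

2.48 kg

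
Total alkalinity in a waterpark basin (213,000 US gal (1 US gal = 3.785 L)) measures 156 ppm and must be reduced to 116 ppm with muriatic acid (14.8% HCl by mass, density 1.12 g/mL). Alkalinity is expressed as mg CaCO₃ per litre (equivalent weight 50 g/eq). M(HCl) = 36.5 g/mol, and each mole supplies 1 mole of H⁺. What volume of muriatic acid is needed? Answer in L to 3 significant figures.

Volume: 213,000 US gal × 3.785 L/gal = 806,205 L.
Alkalinity to neutralize: (156 − 116) = 40 mg/L as CaCO₃ × 806,205 L = 32,250 g as CaCO₃.
Equivalents of H⁺ required: 32,250 ÷ 50 g/eq = 645 eq = 645 mol HCl.
Mass of HCl: 645 × 36.5 = 23,540 g.
Mass of 14.8% solution: 23,540 / 0.148 = 159,100 g.
Volume: 159,100 g ÷ 1.12 g/mL = 142,000 mL.

142 L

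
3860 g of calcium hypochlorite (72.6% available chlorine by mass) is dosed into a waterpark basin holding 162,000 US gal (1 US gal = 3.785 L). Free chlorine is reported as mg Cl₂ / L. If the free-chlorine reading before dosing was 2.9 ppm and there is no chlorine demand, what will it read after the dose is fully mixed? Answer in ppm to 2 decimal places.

7.47 ppm

Volume: 162,000 US gal × 3.785 L/gal = 613,170 L.
Available chlorine delivered: 3860 g × 0.726 = 2802 g as Cl₂.
Concentration rise: 2802 g / 613,170 L = 4.57 mg/L = 4.57 ppm.
Final FC: 2.9 + 4.57 = 7.47 ppm.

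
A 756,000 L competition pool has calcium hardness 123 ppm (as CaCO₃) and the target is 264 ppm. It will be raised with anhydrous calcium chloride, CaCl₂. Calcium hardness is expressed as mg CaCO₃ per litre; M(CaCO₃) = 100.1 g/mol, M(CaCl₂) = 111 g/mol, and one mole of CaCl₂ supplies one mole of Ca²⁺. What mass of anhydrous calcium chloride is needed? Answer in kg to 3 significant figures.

118 kg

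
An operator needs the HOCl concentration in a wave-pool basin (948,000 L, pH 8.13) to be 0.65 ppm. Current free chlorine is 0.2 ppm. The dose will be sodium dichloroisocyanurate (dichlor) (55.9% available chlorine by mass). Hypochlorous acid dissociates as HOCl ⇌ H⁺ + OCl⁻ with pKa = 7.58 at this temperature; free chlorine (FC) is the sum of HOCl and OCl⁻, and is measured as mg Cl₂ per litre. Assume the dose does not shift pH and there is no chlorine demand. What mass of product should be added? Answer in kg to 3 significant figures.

4.67 kg

[OCl⁻]/[HOCl] = 10^(pH − pKa) = 10^(8.13 − 7.58) = 3.548; fraction as HOCl = 1/(1 + 3.548) = 0.2199.
Free chlorine required for 0.65 ppm HOCl: 0.65 / 0.2199 = 2.956 ppm.
FC to add: 2.956 − 0.2 = 2.756 mg/L as Cl₂.
Cl₂ equivalent: 2.756 mg/L × 948,000 L = 2613 g.
Product at 55.9% available Cl: 2613 / 0.559 = 4674 g.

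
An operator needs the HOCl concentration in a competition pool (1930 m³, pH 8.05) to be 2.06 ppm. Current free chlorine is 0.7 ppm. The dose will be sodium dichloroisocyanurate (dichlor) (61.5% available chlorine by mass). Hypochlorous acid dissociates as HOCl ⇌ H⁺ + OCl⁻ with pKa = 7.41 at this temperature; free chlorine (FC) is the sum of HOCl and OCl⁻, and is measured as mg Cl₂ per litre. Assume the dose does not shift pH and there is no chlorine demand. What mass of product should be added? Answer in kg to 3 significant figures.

32.5 kg

Volume: 1930 m³ = 1,930,000 L.
[OCl⁻]/[HOCl] = 10^(pH − pKa) = 10^(8.05 − 7.41) = 4.365; fraction as HOCl = 1/(1 + 4.365) = 0.1864.
Free chlorine required for 2.06 ppm HOCl: 2.06 / 0.1864 = 11.05 ppm.
FC to add: 11.05 − 0.7 = 10.35 mg/L as Cl₂.
Cl₂ equivalent: 10.35 mg/L × 1,930,000 L = 19,980 g.
Product at 61.5% available Cl: 19,980 / 0.615 = 32,490 g.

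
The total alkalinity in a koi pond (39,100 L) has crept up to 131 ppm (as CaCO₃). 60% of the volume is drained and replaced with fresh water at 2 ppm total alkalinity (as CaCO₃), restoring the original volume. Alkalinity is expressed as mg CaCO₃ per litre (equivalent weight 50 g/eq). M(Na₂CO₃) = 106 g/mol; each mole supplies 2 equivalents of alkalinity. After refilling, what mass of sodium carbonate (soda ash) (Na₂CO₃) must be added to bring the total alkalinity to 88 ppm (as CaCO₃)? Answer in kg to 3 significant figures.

After draining 60% and refilling: 131 × 0.40 + 2 × 0.60 = 53.6 ppm.
Deficit to target: 88 − 53.6 = 34.4 mg/L.
As CaCO₃: 34.4 mg/L × 39,100 L = 1345 g; ÷ 50 g/eq ÷ 2 = 13.45 mol Na₂CO₃.
Mass: 13.45 × 106 = 1426 g.

1.43 kg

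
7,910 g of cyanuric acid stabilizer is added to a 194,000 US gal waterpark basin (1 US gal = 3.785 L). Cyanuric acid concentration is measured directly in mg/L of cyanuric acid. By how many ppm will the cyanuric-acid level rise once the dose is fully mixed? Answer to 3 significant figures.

10.8 ppm

Volume: 194,000 US gal × 3.785 L/gal = 734,290 L.
Rise: 7,910 g / 734,290 L × 1000 = 10.77 mg/L.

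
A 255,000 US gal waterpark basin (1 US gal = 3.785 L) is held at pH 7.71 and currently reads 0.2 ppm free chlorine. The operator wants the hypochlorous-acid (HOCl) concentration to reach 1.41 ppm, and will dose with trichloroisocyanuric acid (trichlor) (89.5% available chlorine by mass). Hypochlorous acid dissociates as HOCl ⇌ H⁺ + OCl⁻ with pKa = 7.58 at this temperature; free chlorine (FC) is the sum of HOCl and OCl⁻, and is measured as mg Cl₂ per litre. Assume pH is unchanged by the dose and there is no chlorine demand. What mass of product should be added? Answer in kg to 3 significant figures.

3.36 kg

Volume: 255,000 US gal × 3.785 L/gal = 965,175 L.
[OCl⁻]/[HOCl] = 10^(pH − pKa) = 10^(7.71 − 7.58) = 1.349; fraction as HOCl = 1/(1 + 1.349) = 0.4257.
Free chlorine required for 1.41 ppm HOCl: 1.41 / 0.4257 = 3.312 ppm.
FC to add: 3.312 − 0.2 = 3.112 mg/L as Cl₂.
Cl₂ equivalent: 3.112 mg/L × 965,175 L = 3004 g.
Product at 89.5% available Cl: 3004 / 0.895 = 3356 g.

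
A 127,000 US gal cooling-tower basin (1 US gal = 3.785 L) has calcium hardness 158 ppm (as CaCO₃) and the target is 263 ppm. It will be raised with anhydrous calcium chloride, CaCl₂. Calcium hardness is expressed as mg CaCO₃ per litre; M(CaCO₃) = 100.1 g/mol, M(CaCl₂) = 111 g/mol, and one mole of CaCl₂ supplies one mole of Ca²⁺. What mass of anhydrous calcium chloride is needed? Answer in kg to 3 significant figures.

Volume: 127,000 US gal × 3.785 L/gal = 480,695 L.
Hardness to add: (263 − 158) = 105 mg/L as CaCO₃ × 480,695 L = 50,470 g as CaCO₃.
Moles of Ca²⁺ (1 mol Ca²⁺ ≡ 1 mol CaCO₃): 50,470 / 100.1 g/mol = 504.2 mol.
Mass of CaCl₂: 504.2 × 111 = 55,970 g.

56.0 kg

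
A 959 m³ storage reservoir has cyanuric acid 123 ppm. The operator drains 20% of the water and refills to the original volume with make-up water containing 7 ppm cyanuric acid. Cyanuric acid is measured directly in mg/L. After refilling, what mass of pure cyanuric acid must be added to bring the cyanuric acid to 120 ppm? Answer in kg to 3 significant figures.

Volume: 959 m³ = 959,000 L.
After draining 20% and refilling: 123 × 0.80 + 7 × 0.20 = 99.8 ppm.
Deficit to target: 120 − 99.8 = 20.2 mg/L.
Mass: 20.2 mg/L × 959,000 L = 19,370 g cyanuric acid.

19.4 kg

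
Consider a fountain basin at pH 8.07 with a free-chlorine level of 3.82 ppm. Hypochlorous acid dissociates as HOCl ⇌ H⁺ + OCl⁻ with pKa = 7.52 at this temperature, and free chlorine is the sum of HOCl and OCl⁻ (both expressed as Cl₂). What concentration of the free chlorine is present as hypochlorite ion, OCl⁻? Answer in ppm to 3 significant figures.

2.98 ppm

[OCl⁻]/[HOCl] = 10^(pH − pKa) = 10^(8.07 − 7.52) = 10^0.55 = 3.548.
Fraction as HOCl = 1 / (1 + 3.548) = 0.2199.
OCl⁻ = (1 − 0.2199) × 3.82 ppm = 2.98 ppm.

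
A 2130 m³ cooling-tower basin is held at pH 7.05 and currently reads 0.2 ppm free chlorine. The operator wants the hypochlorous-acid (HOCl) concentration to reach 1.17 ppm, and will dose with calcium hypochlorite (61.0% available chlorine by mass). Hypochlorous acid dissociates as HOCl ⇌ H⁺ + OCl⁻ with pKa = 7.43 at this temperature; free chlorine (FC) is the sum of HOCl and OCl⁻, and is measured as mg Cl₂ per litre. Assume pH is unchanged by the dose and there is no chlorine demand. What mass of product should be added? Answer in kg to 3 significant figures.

5.09 kg

Volume: 2130 m³ = 2,130,000 L.
[OCl⁻]/[HOCl] = 10^(pH − pKa) = 10^(7.05 − 7.43) = 0.4169; fraction as HOCl = 1/(1 + 0.4169) = 0.7058.
Free chlorine required for 1.17 ppm HOCl: 1.17 / 0.7058 = 1.658 ppm.
FC to add: 1.658 − 0.2 = 1.458 mg/L as Cl₂.
Cl₂ equivalent: 1.458 mg/L × 2,130,000 L = 3105 g.
Product at 61.0% available Cl: 3105 / 0.61 = 5090 g.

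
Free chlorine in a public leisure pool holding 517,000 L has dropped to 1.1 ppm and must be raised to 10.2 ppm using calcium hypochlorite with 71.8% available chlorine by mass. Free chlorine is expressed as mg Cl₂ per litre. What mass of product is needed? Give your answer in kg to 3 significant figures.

Chlorine deficit: 10.2 − 1.1 = 9.1 ppm = 9.1 mg/L as Cl₂.
Cl₂ equivalent needed: 9.1 mg/L × 517,000 L = 4,705,000 mg = 4705 g.
Product at 71.8% available chlorine: 4705 / 0.718 = 6553 g.

6.55 kg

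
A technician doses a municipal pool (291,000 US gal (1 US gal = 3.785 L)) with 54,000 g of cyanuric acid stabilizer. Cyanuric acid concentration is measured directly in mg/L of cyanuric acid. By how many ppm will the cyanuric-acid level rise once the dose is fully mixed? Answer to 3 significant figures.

49.0 ppm

Volume: 291,000 US gal × 3.785 L/gal = 1,101,435 L.
Rise: 54,000 g / 1,101,435 L × 1000 = 49.03 mg/L.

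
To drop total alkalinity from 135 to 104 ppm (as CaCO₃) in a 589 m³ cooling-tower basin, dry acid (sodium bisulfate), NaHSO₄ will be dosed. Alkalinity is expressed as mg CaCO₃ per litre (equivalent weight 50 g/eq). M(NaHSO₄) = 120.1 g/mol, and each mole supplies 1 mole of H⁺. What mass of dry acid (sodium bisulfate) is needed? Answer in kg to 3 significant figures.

Volume: 589 m³ = 589,000 L.
Alkalinity to neutralize: (135 − 104) = 31 mg/L as CaCO₃ × 589,000 L = 18,260 g as CaCO₃.
Equivalents of H⁺ required: 18,260 ÷ 50 g/eq = 365.2 eq = 365.2 mol NaHSO₄.
Mass of NaHSO₄: 365.2 × 120.1 = 43,860 g.

43.9 kg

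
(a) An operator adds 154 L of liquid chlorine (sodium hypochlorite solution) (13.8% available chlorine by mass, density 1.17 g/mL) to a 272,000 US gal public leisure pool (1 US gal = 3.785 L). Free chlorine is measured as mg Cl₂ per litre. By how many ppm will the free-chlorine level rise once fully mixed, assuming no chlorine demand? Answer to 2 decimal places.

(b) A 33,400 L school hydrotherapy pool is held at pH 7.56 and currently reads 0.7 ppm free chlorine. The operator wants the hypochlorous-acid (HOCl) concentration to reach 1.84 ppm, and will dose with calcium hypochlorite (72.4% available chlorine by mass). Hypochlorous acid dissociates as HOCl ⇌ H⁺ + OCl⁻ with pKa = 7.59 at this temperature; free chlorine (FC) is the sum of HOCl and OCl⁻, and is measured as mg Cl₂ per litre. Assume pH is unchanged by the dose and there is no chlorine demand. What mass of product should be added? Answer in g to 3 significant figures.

(a) 24.15 ppm; (b) 132 g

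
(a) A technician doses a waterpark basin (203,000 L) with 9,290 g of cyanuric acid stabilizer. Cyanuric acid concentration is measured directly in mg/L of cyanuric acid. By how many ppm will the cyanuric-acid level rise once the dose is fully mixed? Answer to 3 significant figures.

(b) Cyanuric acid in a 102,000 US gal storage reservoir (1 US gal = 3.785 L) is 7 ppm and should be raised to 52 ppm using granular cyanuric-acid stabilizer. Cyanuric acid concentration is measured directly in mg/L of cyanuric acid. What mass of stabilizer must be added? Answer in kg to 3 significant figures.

(a) 45.8 ppm; (b) 17.4 kg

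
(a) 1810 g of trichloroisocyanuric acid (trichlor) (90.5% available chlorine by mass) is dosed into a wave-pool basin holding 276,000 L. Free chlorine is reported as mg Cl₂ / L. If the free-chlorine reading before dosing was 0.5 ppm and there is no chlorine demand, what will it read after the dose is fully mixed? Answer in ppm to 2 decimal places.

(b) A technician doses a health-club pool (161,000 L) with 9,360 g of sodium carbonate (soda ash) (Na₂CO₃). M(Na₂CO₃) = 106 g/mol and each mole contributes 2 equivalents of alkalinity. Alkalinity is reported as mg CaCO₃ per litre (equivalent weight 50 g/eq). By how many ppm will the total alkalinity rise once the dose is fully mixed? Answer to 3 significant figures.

(a) Available chlorine delivered: 1810 g × 0.905 = 1638 g as Cl₂.
(a) Concentration rise: 1638 g / 276,000 L = 5.935 mg/L = 5.93 ppm.
(a) Final FC: 0.5 + 5.93 = 6.43 ppm.

(b) Moles of Na₂CO₃: 9,360 g ÷ 106 g/mol = 88.3 mol → 176.6 eq of alkalinity.
(b) As CaCO₃: 176.6 eq × 50 g/eq = 8830 g.
(b) Rise: 8830 g / 161,000 L × 1000 = 54.85 mg/L.

(a) 6.43 ppm; (b) 54.8 ppm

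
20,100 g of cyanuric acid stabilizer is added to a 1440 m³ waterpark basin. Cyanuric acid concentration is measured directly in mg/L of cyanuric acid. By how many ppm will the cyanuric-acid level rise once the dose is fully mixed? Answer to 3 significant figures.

Volume: 1440 m³ = 1,440,000 L.
Rise: 20,100 g / 1,440,000 L × 1000 = 13.96 mg/L.

14.0 ppm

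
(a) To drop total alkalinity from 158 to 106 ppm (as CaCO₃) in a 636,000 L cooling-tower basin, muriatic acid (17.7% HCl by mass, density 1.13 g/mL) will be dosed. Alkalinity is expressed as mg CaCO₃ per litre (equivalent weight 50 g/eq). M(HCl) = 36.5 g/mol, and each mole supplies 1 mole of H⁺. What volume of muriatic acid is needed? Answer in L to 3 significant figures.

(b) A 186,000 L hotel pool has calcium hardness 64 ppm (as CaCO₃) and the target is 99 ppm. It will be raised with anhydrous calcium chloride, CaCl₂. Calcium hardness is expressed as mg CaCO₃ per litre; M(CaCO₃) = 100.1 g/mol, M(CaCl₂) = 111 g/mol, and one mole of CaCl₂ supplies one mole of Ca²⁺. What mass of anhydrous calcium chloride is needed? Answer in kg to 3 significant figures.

(a) 121 L; (b) 7.22 kg

(a) Alkalinity to neutralize: (158 − 106) = 52 mg/L as CaCO₃ × 636,000 L = 33,070 g as CaCO₃.
(a) Equivalents of H⁺ required: 33,070 ÷ 50 g/eq = 661.4 eq = 661.4 mol HCl.
(a) Mass of HCl: 661.4 × 36.5 = 24,140 g.
(a) Mass of 17.7% solution: 24,140 / 0.177 = 136,400 g.
(a) Volume: 136,400 g ÷ 1.13 g/mL = 120,700 mL.

(b) Hardness to add: (99 − 64) = 35 mg/L as CaCO₃ × 186,000 L = 6510 g as CaCO₃.
(b) Moles of Ca²⁺ (1 mol Ca²⁺ ≡ 1 mol CaCO₃): 6510 / 100.1 g/mol = 65.03 mol.
(b) Mass of CaCl₂: 65.03 × 111 = 7219 g.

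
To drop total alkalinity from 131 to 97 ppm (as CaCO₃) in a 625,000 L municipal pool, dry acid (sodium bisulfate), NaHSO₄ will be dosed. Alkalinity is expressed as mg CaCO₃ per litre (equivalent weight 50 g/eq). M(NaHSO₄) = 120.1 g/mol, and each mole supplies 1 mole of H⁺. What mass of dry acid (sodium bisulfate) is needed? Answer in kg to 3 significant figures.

Alkalinity to neutralize: (131 − 97) = 34 mg/L as CaCO₃ × 625,000 L = 21,250 g as CaCO₃.
Equivalents of H⁺ required: 21,250 ÷ 50 g/eq = 425 eq = 425 mol NaHSO₄.
Mass of NaHSO₄: 425 × 120.1 = 51,040 g.

51.0 kg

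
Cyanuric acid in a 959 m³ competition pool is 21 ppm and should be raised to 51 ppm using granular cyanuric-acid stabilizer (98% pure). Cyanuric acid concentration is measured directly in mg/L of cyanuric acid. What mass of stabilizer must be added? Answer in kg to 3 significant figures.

29.4 kg

Volume: 959 m³ = 959,000 L.
CYA to add: (51 − 21) = 30 mg/L × 959,000 L = 28,770 g cyanuric acid.
At 98% purity: 28,770 / 0.98 = 29,360 g product.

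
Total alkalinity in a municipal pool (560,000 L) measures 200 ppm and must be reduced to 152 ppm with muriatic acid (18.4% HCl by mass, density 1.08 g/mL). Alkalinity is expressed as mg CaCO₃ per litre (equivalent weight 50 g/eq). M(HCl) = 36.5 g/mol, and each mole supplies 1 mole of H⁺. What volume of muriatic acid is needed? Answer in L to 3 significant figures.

98.7 L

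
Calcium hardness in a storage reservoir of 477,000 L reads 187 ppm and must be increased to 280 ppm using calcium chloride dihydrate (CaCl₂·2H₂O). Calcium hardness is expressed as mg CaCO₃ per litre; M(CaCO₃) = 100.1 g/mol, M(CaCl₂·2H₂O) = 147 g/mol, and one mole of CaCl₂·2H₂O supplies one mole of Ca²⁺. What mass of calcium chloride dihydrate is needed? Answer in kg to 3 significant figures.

65.1 kg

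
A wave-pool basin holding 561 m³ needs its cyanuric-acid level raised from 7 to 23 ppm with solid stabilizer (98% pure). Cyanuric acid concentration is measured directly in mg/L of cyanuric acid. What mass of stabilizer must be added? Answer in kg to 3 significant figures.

9.16 kg

Volume: 561 m³ = 561,000 L.
CYA to add: (23 − 7) = 16 mg/L × 561,000 L = 8976 g cyanuric acid.
At 98% purity: 8976 / 0.98 = 9159 g product.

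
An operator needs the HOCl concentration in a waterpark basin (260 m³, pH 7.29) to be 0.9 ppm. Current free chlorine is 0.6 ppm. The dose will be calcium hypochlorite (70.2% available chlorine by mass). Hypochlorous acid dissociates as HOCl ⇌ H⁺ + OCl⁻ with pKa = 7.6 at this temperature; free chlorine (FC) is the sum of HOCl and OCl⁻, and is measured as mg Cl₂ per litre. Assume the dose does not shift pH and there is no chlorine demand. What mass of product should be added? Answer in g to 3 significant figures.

Volume: 260 m³ = 260,000 L.
[OCl⁻]/[HOCl] = 10^(pH − pKa) = 10^(7.29 − 7.6) = 0.4898; fraction as HOCl = 1/(1 + 0.4898) = 0.6712.
Free chlorine required for 0.9 ppm HOCl: 0.9 / 0.6712 = 1.341 ppm.
FC to add: 1.341 − 0.6 = 0.7408 mg/L as Cl₂.
Cl₂ equivalent: 0.7408 mg/L × 260,000 L = 192.6 g.
Product at 70.2% available Cl: 192.6 / 0.702 = 274.4 g.

274 g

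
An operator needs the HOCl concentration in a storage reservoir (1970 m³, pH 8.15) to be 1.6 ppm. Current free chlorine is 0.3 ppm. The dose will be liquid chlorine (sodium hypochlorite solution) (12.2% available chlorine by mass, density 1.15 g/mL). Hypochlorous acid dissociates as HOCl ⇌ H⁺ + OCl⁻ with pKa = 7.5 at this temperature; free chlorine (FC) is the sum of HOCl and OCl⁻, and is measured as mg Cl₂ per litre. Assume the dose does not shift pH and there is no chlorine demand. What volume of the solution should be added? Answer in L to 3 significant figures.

Volume: 1970 m³ = 1,970,000 L.
[OCl⁻]/[HOCl] = 10^(pH − pKa) = 10^(8.15 − 7.5) = 4.467; fraction as HOCl = 1/(1 + 4.467) = 0.1829.
Free chlorine required for 1.6 ppm HOCl: 1.6 / 0.1829 = 8.747 ppm.
FC to add: 8.747 − 0.3 = 8.447 mg/L as Cl₂.
Cl₂ equivalent: 8.447 mg/L × 1,970,000 L = 16,640 g.
Product at 12.2% available Cl: 16,640 / 0.122 = 136,400 g.
Volume: 136,400 g ÷ 1.15 g/mL = 118,600 mL.

119 L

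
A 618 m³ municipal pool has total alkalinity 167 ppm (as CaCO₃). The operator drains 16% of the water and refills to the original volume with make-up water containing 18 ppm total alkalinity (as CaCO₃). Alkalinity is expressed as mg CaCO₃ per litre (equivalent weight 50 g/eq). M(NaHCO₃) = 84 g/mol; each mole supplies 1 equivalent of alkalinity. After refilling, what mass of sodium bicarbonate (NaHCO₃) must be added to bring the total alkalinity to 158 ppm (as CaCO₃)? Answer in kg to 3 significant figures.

Volume: 618 m³ = 618,000 L.
After draining 16% and refilling: 167 × 0.84 + 18 × 0.16 = 143.16 ppm.
Deficit to target: 158 − 143.16 = 14.84 mg/L.
As CaCO₃: 14.84 mg/L × 618,000 L = 9171 g; ÷ 50 g/eq ÷ 1 = 183.4 mol NaHCO₃.
Mass: 183.4 × 84 = 15,410 g.

15.4 kg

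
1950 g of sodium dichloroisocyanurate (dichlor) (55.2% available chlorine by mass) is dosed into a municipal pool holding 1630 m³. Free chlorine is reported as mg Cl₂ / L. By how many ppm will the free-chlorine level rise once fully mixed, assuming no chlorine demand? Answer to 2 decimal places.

0.66 ppm

Volume: 1630 m³ = 1,630,000 L.
Available chlorine delivered: 1950 g × 0.552 = 1076 g as Cl₂.
Concentration rise: 1076 g / 1,630,000 L = 0.6604 mg/L = 0.66 ppm.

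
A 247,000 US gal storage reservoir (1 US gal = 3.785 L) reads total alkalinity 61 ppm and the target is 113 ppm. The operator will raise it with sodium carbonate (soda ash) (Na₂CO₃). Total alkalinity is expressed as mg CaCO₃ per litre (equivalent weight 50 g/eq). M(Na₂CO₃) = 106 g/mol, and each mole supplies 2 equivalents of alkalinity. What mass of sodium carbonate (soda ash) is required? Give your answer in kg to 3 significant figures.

51.5 kg

Volume: 247,000 US gal × 3.785 L/gal = 934,895 L.
Alkalinity to add: (113 − 61) = 52 mg/L as CaCO₃ × 934,895 L = 48,610 g as CaCO₃.
Equivalents: 48,610 g ÷ 50 g/eq = 972.3 eq.
Each mole of Na₂CO₃ supplies 2 eq, so 972.3 / 2 = 486.1 mol.
Mass: 486.1 mol × 106 g/mol = 51,530 g.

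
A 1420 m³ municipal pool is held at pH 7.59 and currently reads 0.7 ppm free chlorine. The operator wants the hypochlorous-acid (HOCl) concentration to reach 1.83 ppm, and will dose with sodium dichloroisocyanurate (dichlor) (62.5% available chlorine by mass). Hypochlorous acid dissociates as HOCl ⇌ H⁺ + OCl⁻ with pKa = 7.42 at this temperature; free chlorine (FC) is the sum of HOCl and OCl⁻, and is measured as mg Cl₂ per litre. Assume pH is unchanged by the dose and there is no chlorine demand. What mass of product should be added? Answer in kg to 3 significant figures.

Volume: 1420 m³ = 1,420,000 L.
[OCl⁻]/[HOCl] = 10^(pH − pKa) = 10^(7.59 − 7.42) = 1.479; fraction as HOCl = 1/(1 + 1.479) = 0.4034.
Free chlorine required for 1.83 ppm HOCl: 1.83 / 0.4034 = 4.537 ppm.
FC to add: 4.537 − 0.7 = 3.837 mg/L as Cl₂.
Cl₂ equivalent: 3.837 mg/L × 1,420,000 L = 5448 g.
Product at 62.5% available Cl: 5448 / 0.625 = 8717 g.

8.72 kg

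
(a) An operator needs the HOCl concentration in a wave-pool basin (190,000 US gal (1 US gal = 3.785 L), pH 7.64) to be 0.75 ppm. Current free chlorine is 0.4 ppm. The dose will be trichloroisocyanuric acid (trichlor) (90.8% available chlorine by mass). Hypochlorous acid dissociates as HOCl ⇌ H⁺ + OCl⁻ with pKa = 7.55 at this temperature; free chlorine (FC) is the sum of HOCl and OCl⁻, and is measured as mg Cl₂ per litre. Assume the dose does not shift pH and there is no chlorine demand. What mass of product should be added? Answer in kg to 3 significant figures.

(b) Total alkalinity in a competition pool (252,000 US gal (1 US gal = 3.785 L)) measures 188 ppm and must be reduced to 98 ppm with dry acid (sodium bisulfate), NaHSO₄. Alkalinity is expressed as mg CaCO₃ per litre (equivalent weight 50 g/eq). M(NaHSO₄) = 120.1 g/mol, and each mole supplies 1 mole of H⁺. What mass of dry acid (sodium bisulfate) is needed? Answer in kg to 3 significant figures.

(a) 1.01 kg; (b) 206 kg

(a) Volume: 190,000 US gal × 3.785 L/gal = 719,150 L.
(a) [OCl⁻]/[HOCl] = 10^(pH − pKa) = 10^(7.64 − 7.55) = 1.23; fraction as HOCl = 1/(1 + 1.23) = 0.4484.
(a) Free chlorine required for 0.75 ppm HOCl: 0.75 / 0.4484 = 1.673 ppm.
(a) FC to add: 1.673 − 0.4 = 1.273 mg/L as Cl₂.
(a) Cl₂ equivalent: 1.273 mg/L × 719,150 L = 915.3 g.
(a) Product at 90.8% available Cl: 915.3 / 0.908 = 1008 g.

(b) Volume: 252,000 US gal × 3.785 L/gal = 953,820 L.
(b) Alkalinity to neutralize: (188 − 98) = 90 mg/L as CaCO₃ × 953,820 L = 85,840 g as CaCO₃.
(b) Equivalents of H⁺ required: 85,840 ÷ 50 g/eq = 1717 eq = 1717 mol NaHSO₄.
(b) Mass of NaHSO₄: 1717 × 120.1 = 206,200 g.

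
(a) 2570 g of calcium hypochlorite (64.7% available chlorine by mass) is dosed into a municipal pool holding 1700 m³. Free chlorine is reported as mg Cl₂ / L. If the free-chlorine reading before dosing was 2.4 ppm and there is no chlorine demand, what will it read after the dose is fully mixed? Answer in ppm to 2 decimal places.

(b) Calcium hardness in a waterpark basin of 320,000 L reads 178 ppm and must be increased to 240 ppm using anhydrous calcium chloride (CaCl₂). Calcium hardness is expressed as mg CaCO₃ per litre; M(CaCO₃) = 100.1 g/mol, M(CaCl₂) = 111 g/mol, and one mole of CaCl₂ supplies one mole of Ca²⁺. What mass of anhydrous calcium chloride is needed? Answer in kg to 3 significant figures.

(a) Volume: 1700 m³ = 1,700,000 L.
(a) Available chlorine delivered: 2570 g × 0.647 = 1663 g as Cl₂.
(a) Concentration rise: 1663 g / 1,700,000 L = 0.9781 mg/L = 0.98 ppm.
(a) Final FC: 2.4 + 0.98 = 3.38 ppm.

(b) Hardness to add: (240 − 178) = 62 mg/L as CaCO₃ × 320,000 L = 19,840 g as CaCO₃.
(b) Moles of Ca²⁺ (1 mol Ca²⁺ ≡ 1 mol CaCO₃): 19,840 / 100.1 g/mol = 198.2 mol.
(b) Mass of CaCl₂: 198.2 × 111 = 22,000 g.

(a) 3.38 ppm; (b) 22.0 kg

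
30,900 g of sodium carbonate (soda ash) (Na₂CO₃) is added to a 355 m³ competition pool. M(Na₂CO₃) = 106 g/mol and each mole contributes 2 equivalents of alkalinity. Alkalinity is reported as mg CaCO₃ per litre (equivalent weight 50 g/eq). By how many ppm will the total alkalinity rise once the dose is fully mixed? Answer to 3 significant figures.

82.1 ppm

Volume: 355 m³ = 355,000 L.
Moles of Na₂CO₃: 30,900 g ÷ 106 g/mol = 291.5 mol → 583 eq of alkalinity.
As CaCO₃: 583 eq × 50 g/eq = 29,150 g.
Rise: 29,150 g / 355,000 L × 1000 = 82.12 mg/L.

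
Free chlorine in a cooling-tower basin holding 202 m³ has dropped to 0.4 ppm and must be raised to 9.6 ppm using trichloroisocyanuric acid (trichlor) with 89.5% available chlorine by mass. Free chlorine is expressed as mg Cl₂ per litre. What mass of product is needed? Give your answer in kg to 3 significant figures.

2.08 kg

Volume: 202 m³ = 202,000 L.
Chlorine deficit: 9.6 − 0.4 = 9.2 ppm = 9.2 mg/L as Cl₂.
Cl₂ equivalent needed: 9.2 mg/L × 202,000 L = 1,858,000 mg = 1858 g.
Product at 89.5% available chlorine: 1858 / 0.895 = 2076 g.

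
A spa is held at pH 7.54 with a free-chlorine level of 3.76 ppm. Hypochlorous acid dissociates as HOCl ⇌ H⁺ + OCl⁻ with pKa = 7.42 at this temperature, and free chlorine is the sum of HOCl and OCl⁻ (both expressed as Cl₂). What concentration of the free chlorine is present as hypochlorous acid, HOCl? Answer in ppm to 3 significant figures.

1.62 ppm

[OCl⁻]/[HOCl] = 10^(pH − pKa) = 10^(7.54 − 7.42) = 10^0.12 = 1.318.
Fraction as HOCl = 1 / (1 + 1.318) = 0.4314.
HOCl = 0.4314 × 3.76 ppm = 1.622 ppm.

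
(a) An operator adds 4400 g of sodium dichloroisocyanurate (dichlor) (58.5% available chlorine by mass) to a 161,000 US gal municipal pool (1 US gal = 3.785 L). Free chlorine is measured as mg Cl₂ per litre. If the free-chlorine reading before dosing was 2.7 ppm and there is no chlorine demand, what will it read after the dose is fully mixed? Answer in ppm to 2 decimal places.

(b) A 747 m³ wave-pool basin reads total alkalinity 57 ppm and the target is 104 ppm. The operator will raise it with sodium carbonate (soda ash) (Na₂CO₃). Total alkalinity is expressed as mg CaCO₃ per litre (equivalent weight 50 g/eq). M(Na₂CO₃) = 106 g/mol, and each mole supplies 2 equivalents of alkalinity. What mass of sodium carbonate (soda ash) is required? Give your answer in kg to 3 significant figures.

(a) Volume: 161,000 US gal × 3.785 L/gal = 609,385 L.
(a) Available chlorine delivered: 4400 g × 0.585 = 2574 g as Cl₂.
(a) Concentration rise: 2574 g / 609,385 L = 4.224 mg/L = 4.22 ppm.
(a) Final FC: 2.7 + 4.22 = 6.92 ppm.

(b) Volume: 747 m³ = 747,000 L.
(b) Alkalinity to add: (104 − 57) = 47 mg/L as CaCO₃ × 747,000 L = 35,110 g as CaCO₃.
(b) Equivalents: 35,110 g ÷ 50 g/eq = 702.2 eq.
(b) Each mole of Na₂CO₃ supplies 2 eq, so 702.2 / 2 = 351.1 mol.
(b) Mass: 351.1 mol × 106 g/mol = 37,220 g.

(a) 6.92 ppm; (b) 37.2 kg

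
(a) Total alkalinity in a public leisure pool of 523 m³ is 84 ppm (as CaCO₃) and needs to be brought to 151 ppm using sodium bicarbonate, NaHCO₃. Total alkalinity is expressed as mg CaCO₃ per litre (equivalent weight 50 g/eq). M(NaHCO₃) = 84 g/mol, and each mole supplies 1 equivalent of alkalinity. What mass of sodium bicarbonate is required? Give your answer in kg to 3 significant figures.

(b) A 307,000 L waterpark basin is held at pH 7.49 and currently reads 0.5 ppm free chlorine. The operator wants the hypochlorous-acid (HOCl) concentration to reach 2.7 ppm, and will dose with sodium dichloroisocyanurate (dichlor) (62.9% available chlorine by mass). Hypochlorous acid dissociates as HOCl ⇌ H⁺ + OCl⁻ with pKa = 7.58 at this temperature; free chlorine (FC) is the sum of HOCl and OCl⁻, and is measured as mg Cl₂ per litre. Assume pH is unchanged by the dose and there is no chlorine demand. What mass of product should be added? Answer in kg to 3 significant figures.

(a) Volume: 523 m³ = 523,000 L.
(a) Alkalinity to add: (151 − 84) = 67 mg/L as CaCO₃ × 523,000 L = 35,040 g as CaCO₃.
(a) Equivalents: 35,040 g ÷ 50 g/eq = 700.8 eq.
(a) NaHCO₃ supplies 1 eq per mole → 700.8 mol.
(a) Mass: 700.8 mol × 84 g/mol = 58,870 g.

(b) [OCl⁻]/[HOCl] = 10^(pH − pKa) = 10^(7.49 − 7.58) = 0.8128; fraction as HOCl = 1/(1 + 0.8128) = 0.5516.
(b) Free chlorine required for 2.7 ppm HOCl: 2.7 / 0.5516 = 4.895 ppm.
(b) FC to add: 4.895 − 0.5 = 4.395 mg/L as Cl₂.
(b) Cl₂ equivalent: 4.395 mg/L × 307,000 L = 1349 g.
(b) Product at 62.9% available Cl: 1349 / 0.629 = 2145 g.

(a) 58.9 kg; (b) 2.14 kg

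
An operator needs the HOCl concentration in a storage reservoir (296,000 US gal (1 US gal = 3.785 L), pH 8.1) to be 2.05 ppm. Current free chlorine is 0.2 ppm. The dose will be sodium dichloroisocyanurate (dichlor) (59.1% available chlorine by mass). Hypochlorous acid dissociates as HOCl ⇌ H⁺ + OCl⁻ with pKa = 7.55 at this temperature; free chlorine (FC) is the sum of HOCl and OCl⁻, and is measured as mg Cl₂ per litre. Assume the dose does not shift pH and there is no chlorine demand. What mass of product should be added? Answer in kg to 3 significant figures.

17.3 kg

Volume: 296,000 US gal × 3.785 L/gal = 1,120,360 L.
[OCl⁻]/[HOCl] = 10^(pH − pKa) = 10^(8.1 − 7.55) = 3.548; fraction as HOCl = 1/(1 + 3.548) = 0.2199.
Free chlorine required for 2.05 ppm HOCl: 2.05 / 0.2199 = 9.324 ppm.
FC to add: 9.324 − 0.2 = 9.124 mg/L as Cl₂.
Cl₂ equivalent: 9.124 mg/L × 1,120,360 L = 10,220 g.
Product at 59.1% available Cl: 10,220 / 0.591 = 17,300 g.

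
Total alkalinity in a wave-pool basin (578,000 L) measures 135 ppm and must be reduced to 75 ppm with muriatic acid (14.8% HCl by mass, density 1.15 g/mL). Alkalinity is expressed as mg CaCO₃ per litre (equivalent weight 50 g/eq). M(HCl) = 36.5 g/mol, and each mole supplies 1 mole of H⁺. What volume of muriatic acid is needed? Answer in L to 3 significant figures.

149 L

Alkalinity to neutralize: (135 − 75) = 60 mg/L as CaCO₃ × 578,000 L = 34,680 g as CaCO₃.
Equivalents of H⁺ required: 34,680 ÷ 50 g/eq = 693.6 eq = 693.6 mol HCl.
Mass of HCl: 693.6 × 36.5 = 25,320 g.
Mass of 14.8% solution: 25,320 / 0.148 = 171,100 g.
Volume: 171,100 g ÷ 1.15 g/mL = 148,700 mL.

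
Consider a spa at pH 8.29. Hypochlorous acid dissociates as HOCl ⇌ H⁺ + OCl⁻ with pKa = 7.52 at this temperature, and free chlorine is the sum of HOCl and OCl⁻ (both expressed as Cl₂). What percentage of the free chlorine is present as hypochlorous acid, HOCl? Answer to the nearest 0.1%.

14.5%

[OCl⁻]/[HOCl] = 10^(pH − pKa) = 10^(8.29 − 7.52) = 10^0.77 = 5.888.
Fraction as HOCl = 1 / (1 + 5.888) = 0.1452.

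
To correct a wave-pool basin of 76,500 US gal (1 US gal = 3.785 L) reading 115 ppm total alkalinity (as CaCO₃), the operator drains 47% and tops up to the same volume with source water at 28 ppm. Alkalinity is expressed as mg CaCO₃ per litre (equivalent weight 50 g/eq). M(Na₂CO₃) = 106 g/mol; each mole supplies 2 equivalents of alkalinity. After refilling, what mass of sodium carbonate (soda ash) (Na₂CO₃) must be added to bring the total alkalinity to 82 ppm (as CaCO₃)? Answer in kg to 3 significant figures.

Volume: 76,500 US gal × 3.785 L/gal = 289,552 L.
After draining 47% and refilling: 115 × 0.53 + 28 × 0.47 = 74.11 ppm.
Deficit to target: 82 − 74.11 = 7.89 mg/L.
As CaCO₃: 7.89 mg/L × 289,552 L = 2285 g; ÷ 50 g/eq ÷ 2 = 22.85 mol Na₂CO₃.
Mass: 22.85 × 106 = 2422 g.

2.42 kg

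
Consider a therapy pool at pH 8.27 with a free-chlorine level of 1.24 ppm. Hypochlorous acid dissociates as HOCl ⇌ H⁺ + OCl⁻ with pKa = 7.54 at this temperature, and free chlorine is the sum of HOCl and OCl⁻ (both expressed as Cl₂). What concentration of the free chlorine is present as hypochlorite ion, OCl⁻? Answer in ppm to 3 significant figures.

[OCl⁻]/[HOCl] = 10^(pH − pKa) = 10^(8.27 − 7.54) = 10^0.73 = 5.37.
Fraction as HOCl = 1 / (1 + 5.37) = 0.157.
OCl⁻ = (1 − 0.157) × 1.24 ppm = 1.045 ppm.

1.05 ppm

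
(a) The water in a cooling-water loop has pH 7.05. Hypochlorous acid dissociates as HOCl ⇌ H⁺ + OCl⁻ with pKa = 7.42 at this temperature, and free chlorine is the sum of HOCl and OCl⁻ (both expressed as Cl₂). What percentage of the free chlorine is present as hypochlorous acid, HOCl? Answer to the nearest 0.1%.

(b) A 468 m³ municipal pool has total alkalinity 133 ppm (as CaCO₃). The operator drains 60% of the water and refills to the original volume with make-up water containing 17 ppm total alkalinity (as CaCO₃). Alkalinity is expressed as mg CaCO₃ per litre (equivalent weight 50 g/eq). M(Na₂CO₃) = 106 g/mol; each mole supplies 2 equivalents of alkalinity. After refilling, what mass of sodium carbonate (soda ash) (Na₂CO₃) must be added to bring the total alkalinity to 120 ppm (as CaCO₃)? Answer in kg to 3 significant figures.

(a) 70.1%; (b) 28.1 kg

(a) [OCl⁻]/[HOCl] = 10^(pH − pKa) = 10^(7.05 − 7.42) = 10^-0.37 = 0.4266.
(a) Fraction as HOCl = 1 / (1 + 0.4266) = 0.701.

(b) Volume: 468 m³ = 468,000 L.
(b) After draining 60% and refilling: 133 × 0.40 + 17 × 0.60 = 63.4 ppm.
(b) Deficit to target: 120 − 63.4 = 56.6 mg/L.
(b) As CaCO₃: 56.6 mg/L × 468,000 L = 26,490 g; ÷ 50 g/eq ÷ 2 = 264.9 mol Na₂CO₃.
(b) Mass: 264.9 × 106 = 28,080 g.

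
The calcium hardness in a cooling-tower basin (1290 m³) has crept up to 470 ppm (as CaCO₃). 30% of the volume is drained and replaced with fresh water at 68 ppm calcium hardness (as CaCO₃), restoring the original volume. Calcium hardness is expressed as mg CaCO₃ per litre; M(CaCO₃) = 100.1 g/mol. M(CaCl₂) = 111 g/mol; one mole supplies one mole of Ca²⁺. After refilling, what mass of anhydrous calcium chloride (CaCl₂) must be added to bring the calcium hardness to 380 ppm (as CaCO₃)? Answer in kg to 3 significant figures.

Volume: 1290 m³ = 1,290,000 L.
After draining 30% and refilling: 470 × 0.70 + 68 × 0.30 = 349.4 ppm.
Deficit to target: 380 − 349.4 = 30.6 mg/L.
As CaCO₃: 30.6 mg/L × 1,290,000 L = 39,470 g; ÷ 100.1 = 394.3 mol Ca²⁺.
Mass: 394.3 × 111 = 43,770 g.

43.8 kg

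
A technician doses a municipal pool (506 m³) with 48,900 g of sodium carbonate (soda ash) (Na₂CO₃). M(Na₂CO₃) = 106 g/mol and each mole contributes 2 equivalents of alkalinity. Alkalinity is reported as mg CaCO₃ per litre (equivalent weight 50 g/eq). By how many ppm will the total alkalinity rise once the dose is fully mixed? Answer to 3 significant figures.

91.2 ppm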